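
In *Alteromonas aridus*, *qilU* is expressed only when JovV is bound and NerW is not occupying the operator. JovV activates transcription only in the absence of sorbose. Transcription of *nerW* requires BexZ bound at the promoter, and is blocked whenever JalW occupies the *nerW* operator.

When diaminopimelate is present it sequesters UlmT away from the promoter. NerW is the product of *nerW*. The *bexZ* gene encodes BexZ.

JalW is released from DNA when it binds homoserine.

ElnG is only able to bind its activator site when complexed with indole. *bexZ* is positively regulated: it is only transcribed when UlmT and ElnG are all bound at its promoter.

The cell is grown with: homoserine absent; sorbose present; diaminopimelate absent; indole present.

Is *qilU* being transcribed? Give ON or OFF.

OFF

Sorbose is present, so JovV is inactive.
Diaminopimelate is absent, so UlmT is active.
Indole is present, so ElnG is active.
No repressor is bound and UlmT and ElnG are active, so *bexZ* is transcribed.
So BexZ is produced and active.
Homoserine is absent, so JalW is active.
With repressor JalW bound, *nerW* is not transcribed.
So NerW is not produced.
Required activator JovV is absent, so *qilU* is not transcribed.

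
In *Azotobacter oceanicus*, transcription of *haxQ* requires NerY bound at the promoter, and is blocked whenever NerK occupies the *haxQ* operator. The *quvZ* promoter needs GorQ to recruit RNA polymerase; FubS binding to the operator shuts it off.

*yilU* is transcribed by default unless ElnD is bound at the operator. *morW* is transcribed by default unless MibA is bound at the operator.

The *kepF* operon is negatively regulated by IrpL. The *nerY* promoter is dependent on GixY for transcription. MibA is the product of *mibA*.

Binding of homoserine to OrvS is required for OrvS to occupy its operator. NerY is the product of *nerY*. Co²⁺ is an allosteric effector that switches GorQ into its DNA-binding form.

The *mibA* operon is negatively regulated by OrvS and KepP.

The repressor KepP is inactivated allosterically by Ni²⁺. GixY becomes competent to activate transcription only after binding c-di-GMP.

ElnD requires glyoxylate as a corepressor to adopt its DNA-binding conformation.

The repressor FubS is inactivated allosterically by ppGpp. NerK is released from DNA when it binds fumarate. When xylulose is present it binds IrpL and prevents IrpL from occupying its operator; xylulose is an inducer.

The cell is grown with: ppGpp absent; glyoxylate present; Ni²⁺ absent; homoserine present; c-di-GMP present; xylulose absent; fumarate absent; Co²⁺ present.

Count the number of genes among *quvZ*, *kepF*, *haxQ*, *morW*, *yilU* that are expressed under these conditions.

Co²⁺ is present, so GorQ is active.
ppGpp is absent, so FubS is active.
With repressor FubS bound, *quvZ* is not transcribed.
→ *quvZ* is OFF.
Xylulose is absent, so IrpL is active.
With repressor IrpL bound, *kepF* is not transcribed.
→ *kepF* is OFF.
Fumarate is absent, so NerK is active.
c-di-GMP is present, so GixY is active.
No repressor is bound and GixY is active, so *nerY* is transcribed.
So NerY is produced and active.
With repressor NerK bound, *haxQ* is not transcribed.
→ *haxQ* is OFF.
Homoserine is present, so OrvS is active.
Ni²⁺ is absent, so KepP is active.
With repressor OrvS bound, *mibA* is not transcribed.
So MibA is not produced.
With no repressor bound, *morW* is transcribed.
→ *morW* is ON.
Glyoxylate is present, so ElnD is active.
With repressor ElnD bound, *yilU* is not transcribed.
→ *yilU* is OFF.
1 of the 5 genes is transcribed.

1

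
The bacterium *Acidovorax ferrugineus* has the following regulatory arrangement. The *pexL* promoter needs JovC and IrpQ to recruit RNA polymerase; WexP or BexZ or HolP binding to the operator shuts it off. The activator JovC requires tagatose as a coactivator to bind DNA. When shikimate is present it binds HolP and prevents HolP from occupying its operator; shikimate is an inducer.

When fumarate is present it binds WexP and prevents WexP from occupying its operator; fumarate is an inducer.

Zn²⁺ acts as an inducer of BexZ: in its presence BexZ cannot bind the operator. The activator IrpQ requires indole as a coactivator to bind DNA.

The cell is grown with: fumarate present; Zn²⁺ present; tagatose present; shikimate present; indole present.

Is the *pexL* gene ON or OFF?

ON

Tagatose is present, so JovC is active.
Fumarate is present, so WexP is inactive.
Zn²⁺ is present, so BexZ is inactive.
Shikimate is present, so HolP is inactive.
Indole is present, so IrpQ is active.
No repressor is bound and JovC and IrpQ are active, so *pexL* is transcribed.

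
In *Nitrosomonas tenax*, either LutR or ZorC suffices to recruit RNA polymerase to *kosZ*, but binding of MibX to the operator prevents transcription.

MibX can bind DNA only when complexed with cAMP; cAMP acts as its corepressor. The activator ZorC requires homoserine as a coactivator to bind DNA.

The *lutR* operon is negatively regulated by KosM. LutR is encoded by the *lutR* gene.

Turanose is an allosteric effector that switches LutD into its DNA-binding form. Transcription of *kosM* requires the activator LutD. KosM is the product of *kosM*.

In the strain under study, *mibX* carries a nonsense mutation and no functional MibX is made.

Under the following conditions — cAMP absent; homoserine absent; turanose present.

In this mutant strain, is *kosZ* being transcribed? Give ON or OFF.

OFF

Turanose is present, so LutD is active.
No repressor is bound and LutD is active, so *kosM* is transcribed.
So KosM is produced and active.
With repressor KosM bound, *lutR* is not transcribed.
So LutR is not produced.
Homoserine is absent, so ZorC is inactive.
MibX is non-functional in this strain, so it has no effect.
No activator is available at the *kosZ* promoter, so *kosZ* is not transcribed.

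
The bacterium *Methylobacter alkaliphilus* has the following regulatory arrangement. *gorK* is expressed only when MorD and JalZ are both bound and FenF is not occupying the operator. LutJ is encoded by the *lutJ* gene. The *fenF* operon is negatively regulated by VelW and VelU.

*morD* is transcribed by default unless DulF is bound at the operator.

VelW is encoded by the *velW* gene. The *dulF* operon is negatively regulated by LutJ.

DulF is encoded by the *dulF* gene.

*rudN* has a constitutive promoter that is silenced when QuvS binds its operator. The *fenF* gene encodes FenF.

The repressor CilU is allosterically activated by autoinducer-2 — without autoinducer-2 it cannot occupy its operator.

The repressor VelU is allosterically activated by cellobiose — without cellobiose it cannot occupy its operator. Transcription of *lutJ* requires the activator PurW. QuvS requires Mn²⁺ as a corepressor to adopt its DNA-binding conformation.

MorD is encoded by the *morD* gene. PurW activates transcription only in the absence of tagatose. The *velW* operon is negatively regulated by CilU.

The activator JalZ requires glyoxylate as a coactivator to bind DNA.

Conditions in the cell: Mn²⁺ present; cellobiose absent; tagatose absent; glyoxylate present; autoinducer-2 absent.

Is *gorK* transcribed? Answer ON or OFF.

Autoinducer-2 is absent, so CilU is inactive.
With no repressor bound, *velW* is transcribed.
So VelW is produced and active.
Cellobiose is absent, so VelU is inactive.
With repressor VelW bound, *fenF* is not transcribed.
So FenF is not produced.
Tagatose is absent, so PurW is active.
No repressor is bound and PurW is active, so *lutJ* is transcribed.
So LutJ is produced and active.
With repressor LutJ bound, *dulF* is not transcribed.
So DulF is not produced.
With no repressor bound, *morD* is transcribed.
So MorD is produced and active.
Glyoxylate is present, so JalZ is active.
No repressor is bound and MorD and JalZ are active, so *gorK* is transcribed.

ON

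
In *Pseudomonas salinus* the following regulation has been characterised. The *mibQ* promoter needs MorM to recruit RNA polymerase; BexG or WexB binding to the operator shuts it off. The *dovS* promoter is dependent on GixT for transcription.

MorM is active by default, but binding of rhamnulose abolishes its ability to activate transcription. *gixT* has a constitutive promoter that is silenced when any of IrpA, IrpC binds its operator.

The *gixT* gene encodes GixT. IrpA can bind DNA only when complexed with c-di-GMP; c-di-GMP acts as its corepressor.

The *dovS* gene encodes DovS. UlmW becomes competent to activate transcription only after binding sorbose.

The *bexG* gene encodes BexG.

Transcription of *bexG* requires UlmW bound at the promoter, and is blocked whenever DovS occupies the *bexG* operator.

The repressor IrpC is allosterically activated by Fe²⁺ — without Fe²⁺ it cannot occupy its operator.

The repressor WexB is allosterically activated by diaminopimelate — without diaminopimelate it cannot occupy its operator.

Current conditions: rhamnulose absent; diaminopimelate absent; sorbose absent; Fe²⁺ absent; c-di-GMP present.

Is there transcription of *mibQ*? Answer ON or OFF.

Sorbose is absent, so UlmW is inactive.
c-di-GMP is present, so IrpA is active.
Fe²⁺ is absent, so IrpC is inactive.
With repressor IrpA bound, *gixT* is not transcribed.
So GixT is not produced.
Required activator GixT is absent, so *dovS* is not transcribed.
So DovS is not produced.
Required activator UlmW is absent, so *bexG* is not transcribed.
So BexG is not produced.
Diaminopimelate is absent, so WexB is inactive.
Rhamnulose is absent, so MorM is active.
No repressor is bound and MorM is active, so *mibQ* is transcribed.

ON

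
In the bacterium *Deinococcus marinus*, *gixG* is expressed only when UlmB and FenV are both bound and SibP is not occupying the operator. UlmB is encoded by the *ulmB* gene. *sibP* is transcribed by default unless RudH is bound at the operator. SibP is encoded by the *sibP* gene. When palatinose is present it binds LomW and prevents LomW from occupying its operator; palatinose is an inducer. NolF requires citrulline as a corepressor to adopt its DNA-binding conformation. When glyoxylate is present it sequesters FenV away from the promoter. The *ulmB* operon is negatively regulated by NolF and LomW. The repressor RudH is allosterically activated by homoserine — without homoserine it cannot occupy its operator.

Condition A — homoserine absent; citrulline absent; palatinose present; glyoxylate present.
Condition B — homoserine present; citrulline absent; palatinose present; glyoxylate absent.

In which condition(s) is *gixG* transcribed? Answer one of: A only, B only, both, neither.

B only

Condition A:
Homoserine is absent, so RudH is inactive.
With no repressor bound, *sibP* is transcribed.
So SibP is produced and active.
Citrulline is absent, so NolF is inactive.
Palatinose is present, so LomW is inactive.
With no repressor bound, *ulmB* is transcribed.
So UlmB is produced and active.
Glyoxylate is present, so FenV is inactive.
With repressor SibP bound, *gixG* is not transcribed.
→ *gixG* is OFF in A.
Condition B:
Homoserine is present, so RudH is active.
With repressor RudH bound, *sibP* is not transcribed.
So SibP is not produced.
Citrulline is absent, so NolF is inactive.
Palatinose is present, so LomW is inactive.
With no repressor bound, *ulmB* is transcribed.
So UlmB is produced and active.
Glyoxylate is absent, so FenV is active.
No repressor is bound and UlmB and FenV are active, so *gixG* is transcribed.
→ *gixG* is ON in B.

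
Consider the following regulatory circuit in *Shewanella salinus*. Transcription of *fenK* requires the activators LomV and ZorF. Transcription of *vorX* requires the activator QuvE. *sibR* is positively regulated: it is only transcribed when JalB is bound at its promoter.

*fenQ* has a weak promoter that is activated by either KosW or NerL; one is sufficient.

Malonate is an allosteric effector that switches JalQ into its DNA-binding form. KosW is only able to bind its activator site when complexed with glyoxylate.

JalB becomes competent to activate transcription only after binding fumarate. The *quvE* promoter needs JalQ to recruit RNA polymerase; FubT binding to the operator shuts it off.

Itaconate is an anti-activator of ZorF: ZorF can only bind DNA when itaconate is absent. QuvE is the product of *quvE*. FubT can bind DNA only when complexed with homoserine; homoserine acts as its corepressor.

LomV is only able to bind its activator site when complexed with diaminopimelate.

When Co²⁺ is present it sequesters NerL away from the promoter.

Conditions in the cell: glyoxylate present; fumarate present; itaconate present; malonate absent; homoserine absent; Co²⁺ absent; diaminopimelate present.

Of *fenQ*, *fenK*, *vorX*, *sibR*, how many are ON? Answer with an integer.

2

Glyoxylate is present, so KosW is active.
Co²⁺ is absent, so NerL is active.
Activator KosW is present, so *fenQ* is transcribed.
→ *fenQ* is ON.
Diaminopimelate is present, so LomV is active.
Itaconate is present, so ZorF is inactive.
Required activator ZorF is absent, so *fenK* is not transcribed.
→ *fenK* is OFF.
Homoserine is absent, so FubT is inactive.
Malonate is absent, so JalQ is inactive.
Required activator JalQ is absent, so *quvE* is not transcribed.
So QuvE is not produced.
Required activator QuvE is absent, so *vorX* is not transcribed.
→ *vorX* is OFF.
Fumarate is present, so JalB is active.
No repressor is bound and JalB is active, so *sibR* is transcribed.
→ *sibR* is ON.
2 of the 4 genes are transcribed.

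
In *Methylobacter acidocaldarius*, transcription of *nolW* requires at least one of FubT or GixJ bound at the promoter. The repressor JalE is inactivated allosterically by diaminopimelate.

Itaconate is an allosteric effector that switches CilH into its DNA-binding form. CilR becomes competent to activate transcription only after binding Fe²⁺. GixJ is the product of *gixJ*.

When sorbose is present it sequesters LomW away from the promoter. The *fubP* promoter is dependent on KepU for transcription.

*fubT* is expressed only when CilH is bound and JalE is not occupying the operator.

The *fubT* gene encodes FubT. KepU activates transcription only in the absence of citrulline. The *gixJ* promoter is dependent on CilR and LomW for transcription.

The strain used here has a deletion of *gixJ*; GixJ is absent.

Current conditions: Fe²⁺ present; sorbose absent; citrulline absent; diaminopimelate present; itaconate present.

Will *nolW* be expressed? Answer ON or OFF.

Diaminopimelate is present, so JalE is inactive.
Itaconate is present, so CilH is active.
No repressor is bound and CilH is active, so *fubT* is transcribed.
So FubT is produced and active.
GixJ is non-functional in this strain, so it has no effect.
Activator FubT is present, so *nolW* is transcribed.

ON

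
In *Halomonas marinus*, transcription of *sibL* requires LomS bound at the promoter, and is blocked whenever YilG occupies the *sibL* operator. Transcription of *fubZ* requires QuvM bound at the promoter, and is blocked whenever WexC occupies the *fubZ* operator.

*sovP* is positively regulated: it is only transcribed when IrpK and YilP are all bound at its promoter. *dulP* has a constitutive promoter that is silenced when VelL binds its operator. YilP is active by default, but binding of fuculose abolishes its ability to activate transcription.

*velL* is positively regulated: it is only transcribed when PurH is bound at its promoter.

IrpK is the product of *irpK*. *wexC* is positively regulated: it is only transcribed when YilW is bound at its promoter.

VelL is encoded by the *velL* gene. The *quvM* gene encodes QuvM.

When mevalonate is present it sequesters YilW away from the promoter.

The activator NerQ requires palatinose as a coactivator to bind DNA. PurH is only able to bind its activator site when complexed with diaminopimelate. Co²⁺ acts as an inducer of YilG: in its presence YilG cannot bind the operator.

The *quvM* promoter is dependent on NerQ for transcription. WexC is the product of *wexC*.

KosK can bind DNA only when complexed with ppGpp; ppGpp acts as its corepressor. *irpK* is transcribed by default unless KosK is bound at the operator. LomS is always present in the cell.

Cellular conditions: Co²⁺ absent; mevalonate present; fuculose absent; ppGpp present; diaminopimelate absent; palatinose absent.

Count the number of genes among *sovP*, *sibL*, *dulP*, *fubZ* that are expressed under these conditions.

1

ppGpp is present, so KosK is active.
With repressor KosK bound, *irpK* is not transcribed.
So IrpK is not produced.
Fuculose is absent, so YilP is active.
Required activator IrpK is absent, so *sovP* is not transcribed.
→ *sovP* is OFF.
Co²⁺ is absent, so YilG is active.
LomS is produced constitutively and is active.
With repressor YilG bound, *sibL* is not transcribed.
→ *sibL* is OFF.
Diaminopimelate is absent, so PurH is inactive.
Required activator PurH is absent, so *velL* is not transcribed.
So VelL is not produced.
With no repressor bound, *dulP* is transcribed.
→ *dulP* is ON.
Mevalonate is present, so YilW is inactive.
Required activator YilW is absent, so *wexC* is not transcribed.
So WexC is not produced.
Palatinose is absent, so NerQ is inactive.
Required activator NerQ is absent, so *quvM* is not transcribed.
So QuvM is not produced.
Required activator QuvM is absent, so *fubZ* is not transcribed.
→ *fubZ* is OFF.
1 of the 4 genes is transcribed.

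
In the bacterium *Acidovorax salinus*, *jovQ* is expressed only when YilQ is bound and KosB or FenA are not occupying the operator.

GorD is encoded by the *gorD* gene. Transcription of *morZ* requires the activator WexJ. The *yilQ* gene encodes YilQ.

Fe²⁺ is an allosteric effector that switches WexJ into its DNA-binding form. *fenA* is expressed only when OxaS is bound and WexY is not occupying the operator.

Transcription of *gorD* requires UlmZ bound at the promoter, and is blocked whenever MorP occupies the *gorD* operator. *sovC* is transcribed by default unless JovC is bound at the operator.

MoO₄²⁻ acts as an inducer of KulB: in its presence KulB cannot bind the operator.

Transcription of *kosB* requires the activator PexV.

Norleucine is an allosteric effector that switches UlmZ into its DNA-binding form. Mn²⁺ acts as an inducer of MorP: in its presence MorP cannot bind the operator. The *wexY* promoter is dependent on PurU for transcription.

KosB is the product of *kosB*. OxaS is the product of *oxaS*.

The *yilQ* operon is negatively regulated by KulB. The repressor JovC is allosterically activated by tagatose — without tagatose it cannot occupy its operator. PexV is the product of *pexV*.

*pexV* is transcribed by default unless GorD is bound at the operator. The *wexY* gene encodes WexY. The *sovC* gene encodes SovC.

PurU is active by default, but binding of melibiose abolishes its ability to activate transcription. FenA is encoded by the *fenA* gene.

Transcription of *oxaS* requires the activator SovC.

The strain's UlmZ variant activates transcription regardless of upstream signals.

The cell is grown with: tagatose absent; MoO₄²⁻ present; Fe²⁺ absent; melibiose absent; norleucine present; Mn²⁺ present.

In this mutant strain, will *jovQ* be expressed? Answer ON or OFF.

UlmZ is constitutively active in this strain.
Mn²⁺ is present, so MorP is inactive.
No repressor is bound and UlmZ is active, so *gorD* is transcribed.
So GorD is produced and active.
With repressor GorD bound, *pexV* is not transcribed.
So PexV is not produced.
Required activator PexV is absent, so *kosB* is not transcribed.
So KosB is not produced.
Melibiose is absent, so PurU is active.
No repressor is bound and PurU is active, so *wexY* is transcribed.
So WexY is produced and active.
Tagatose is absent, so JovC is inactive.
With no repressor bound, *sovC* is transcribed.
So SovC is produced and active.
No repressor is bound and SovC is active, so *oxaS* is transcribed.
So OxaS is produced and active.
With repressor WexY bound, *fenA* is not transcribed.
So FenA is not produced.
MoO₄²⁻ is present, so KulB is inactive.
With no repressor bound, *yilQ* is transcribed.
So YilQ is produced and active.
No repressor is bound and YilQ is active, so *jovQ* is transcribed.

ON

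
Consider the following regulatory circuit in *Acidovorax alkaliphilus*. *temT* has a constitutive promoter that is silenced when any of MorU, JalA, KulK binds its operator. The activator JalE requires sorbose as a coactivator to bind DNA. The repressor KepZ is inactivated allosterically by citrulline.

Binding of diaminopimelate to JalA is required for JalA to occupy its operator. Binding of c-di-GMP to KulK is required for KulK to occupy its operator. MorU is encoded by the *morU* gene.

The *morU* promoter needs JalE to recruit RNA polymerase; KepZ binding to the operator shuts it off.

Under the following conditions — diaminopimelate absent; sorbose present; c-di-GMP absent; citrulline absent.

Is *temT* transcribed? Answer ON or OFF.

ON

Sorbose is present, so JalE is active.
Citrulline is absent, so KepZ is active.
With repressor KepZ bound, *morU* is not transcribed.
So MorU is not produced.
Diaminopimelate is absent, so JalA is inactive.
c-di-GMP is absent, so KulK is inactive.
With no repressor bound, *temT* is transcribed.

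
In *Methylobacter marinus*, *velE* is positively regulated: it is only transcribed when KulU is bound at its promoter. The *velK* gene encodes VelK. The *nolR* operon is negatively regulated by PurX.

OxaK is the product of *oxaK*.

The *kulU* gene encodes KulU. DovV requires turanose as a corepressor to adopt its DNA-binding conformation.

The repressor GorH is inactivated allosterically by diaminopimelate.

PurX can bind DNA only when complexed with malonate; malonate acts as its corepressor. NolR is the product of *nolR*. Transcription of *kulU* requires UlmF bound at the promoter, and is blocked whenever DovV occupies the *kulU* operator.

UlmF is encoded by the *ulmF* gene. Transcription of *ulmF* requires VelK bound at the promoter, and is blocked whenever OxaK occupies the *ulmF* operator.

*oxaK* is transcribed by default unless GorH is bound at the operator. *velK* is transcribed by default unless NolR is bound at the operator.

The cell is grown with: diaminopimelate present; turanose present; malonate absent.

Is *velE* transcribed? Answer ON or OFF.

OFF

Malonate is absent, so PurX is inactive.
With no repressor bound, *nolR* is transcribed.
So NolR is produced and active.
With repressor NolR bound, *velK* is not transcribed.
So VelK is not produced.
Diaminopimelate is present, so GorH is inactive.
With no repressor bound, *oxaK* is transcribed.
So OxaK is produced and active.
With repressor OxaK bound, *ulmF* is not transcribed.
So UlmF is not produced.
Turanose is present, so DovV is active.
With repressor DovV bound, *kulU* is not transcribed.
So KulU is not produced.
Required activator KulU is absent, so *velE* is not transcribed.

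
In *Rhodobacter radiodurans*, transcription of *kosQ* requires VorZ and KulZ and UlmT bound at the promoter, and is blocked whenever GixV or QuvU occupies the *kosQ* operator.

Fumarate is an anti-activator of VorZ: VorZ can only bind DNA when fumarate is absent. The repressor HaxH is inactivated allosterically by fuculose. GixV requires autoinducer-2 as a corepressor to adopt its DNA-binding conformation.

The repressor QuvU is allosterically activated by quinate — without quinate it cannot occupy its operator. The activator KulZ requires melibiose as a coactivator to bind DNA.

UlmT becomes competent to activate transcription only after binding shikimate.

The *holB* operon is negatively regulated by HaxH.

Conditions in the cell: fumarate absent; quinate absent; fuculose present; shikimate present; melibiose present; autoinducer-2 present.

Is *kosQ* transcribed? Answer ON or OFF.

OFF

Autoinducer-2 is present, so GixV is active.
Quinate is absent, so QuvU is inactive.
Fumarate is absent, so VorZ is active.
Melibiose is present, so KulZ is active.
Shikimate is present, so UlmT is active.
With repressor GixV bound, *kosQ* is not transcribed.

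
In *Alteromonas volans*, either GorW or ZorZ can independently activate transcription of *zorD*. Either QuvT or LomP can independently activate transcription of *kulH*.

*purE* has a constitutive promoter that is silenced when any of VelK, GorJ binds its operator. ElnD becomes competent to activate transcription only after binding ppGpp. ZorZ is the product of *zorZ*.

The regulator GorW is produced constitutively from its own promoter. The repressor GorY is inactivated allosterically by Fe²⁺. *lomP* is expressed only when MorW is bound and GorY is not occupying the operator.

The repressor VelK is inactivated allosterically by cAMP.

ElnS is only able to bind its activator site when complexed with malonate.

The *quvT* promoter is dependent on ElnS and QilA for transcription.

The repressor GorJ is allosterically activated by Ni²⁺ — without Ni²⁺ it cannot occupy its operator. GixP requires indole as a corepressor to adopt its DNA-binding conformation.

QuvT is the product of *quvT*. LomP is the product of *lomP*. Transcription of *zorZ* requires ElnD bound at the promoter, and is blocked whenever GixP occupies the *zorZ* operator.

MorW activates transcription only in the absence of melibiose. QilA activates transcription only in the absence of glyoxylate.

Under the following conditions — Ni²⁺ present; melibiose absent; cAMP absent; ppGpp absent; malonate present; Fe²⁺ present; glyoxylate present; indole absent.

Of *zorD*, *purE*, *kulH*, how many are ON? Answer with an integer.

2

GorW is produced constitutively and is active.
ppGpp is absent, so ElnD is inactive.
Indole is absent, so GixP is inactive.
Required activator ElnD is absent, so *zorZ* is not transcribed.
So ZorZ is not produced.
Activator GorW is present, so *zorD* is transcribed.
→ *zorD* is ON.
cAMP is absent, so VelK is active.
Ni²⁺ is present, so GorJ is active.
With repressor VelK bound, *purE* is not transcribed.
→ *purE* is OFF.
Malonate is present, so ElnS is active.
Glyoxylate is present, so QilA is inactive.
Required activator QilA is absent, so *quvT* is not transcribed.
So QuvT is not produced.
Fe²⁺ is present, so GorY is inactive.
Melibiose is absent, so MorW is active.
No repressor is bound and MorW is active, so *lomP* is transcribed.
So LomP is produced and active.
Activator LomP is present, so *kulH* is transcribed.
→ *kulH* is ON.
2 of the 3 genes are transcribed.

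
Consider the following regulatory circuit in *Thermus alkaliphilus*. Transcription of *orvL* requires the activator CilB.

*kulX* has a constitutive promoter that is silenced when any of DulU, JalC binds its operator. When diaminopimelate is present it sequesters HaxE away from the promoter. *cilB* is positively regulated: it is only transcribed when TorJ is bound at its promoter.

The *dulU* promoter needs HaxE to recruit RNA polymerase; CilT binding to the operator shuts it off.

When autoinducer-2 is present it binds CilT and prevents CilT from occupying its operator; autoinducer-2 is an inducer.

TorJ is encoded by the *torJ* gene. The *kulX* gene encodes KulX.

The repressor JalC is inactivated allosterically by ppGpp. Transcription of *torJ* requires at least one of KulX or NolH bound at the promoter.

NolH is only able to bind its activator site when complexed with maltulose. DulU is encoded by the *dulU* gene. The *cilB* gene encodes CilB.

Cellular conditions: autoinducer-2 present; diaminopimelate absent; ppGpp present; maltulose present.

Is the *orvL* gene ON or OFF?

ON

Diaminopimelate is absent, so HaxE is active.
Autoinducer-2 is present, so CilT is inactive.
No repressor is bound and HaxE is active, so *dulU* is transcribed.
So DulU is produced and active.
ppGpp is present, so JalC is inactive.
With repressor DulU bound, *kulX* is not transcribed.
So KulX is not produced.
Maltulose is present, so NolH is active.
Activator NolH is present, so *torJ* is transcribed.
So TorJ is produced and active.
No repressor is bound and TorJ is active, so *cilB* is transcribed.
So CilB is produced and active.
No repressor is bound and CilB is active, so *orvL* is transcribed.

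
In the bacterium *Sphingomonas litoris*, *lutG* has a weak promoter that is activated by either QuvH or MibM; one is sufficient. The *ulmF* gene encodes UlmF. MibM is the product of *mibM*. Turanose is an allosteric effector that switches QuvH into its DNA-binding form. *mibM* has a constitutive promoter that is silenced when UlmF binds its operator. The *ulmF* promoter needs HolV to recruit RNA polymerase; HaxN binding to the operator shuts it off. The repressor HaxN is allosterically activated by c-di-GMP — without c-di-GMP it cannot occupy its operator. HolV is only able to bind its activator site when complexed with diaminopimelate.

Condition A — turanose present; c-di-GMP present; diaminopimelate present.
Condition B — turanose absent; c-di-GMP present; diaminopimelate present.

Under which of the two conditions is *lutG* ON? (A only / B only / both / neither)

both

Condition A:
Turanose is present, so QuvH is active.
c-di-GMP is present, so HaxN is active.
Diaminopimelate is present, so HolV is active.
With repressor HaxN bound, *ulmF* is not transcribed.
So UlmF is not produced.
With no repressor bound, *mibM* is transcribed.
So MibM is produced and active.
Activator QuvH is present, so *lutG* is transcribed.
→ *lutG* is ON in A.
Condition B:
Turanose is absent, so QuvH is inactive.
c-di-GMP is present, so HaxN is active.
Diaminopimelate is present, so HolV is active.
With repressor HaxN bound, *ulmF* is not transcribed.
So UlmF is not produced.
With no repressor bound, *mibM* is transcribed.
So MibM is produced and active.
Activator MibM is present, so *lutG* is transcribed.
→ *lutG* is ON in B.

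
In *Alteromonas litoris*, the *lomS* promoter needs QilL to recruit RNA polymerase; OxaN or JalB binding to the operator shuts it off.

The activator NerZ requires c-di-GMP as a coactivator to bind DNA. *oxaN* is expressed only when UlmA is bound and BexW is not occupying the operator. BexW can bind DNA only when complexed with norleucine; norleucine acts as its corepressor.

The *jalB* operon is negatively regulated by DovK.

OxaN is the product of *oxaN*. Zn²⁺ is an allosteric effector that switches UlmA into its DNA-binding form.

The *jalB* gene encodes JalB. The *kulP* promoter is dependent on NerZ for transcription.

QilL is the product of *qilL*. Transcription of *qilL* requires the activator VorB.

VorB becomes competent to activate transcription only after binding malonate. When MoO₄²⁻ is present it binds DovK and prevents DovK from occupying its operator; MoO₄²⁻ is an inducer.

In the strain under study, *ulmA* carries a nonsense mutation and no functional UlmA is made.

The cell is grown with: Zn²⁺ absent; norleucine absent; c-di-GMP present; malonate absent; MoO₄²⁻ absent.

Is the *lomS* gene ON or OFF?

OFF

Malonate is absent, so VorB is inactive.
Required activator VorB is absent, so *qilL* is not transcribed.
So QilL is not produced.
UlmA is non-functional in this strain, so it has no effect.
Norleucine is absent, so BexW is inactive.
Required activator UlmA is absent, so *oxaN* is not transcribed.
So OxaN is not produced.
MoO₄²⁻ is absent, so DovK is active.
With repressor DovK bound, *jalB* is not transcribed.
So JalB is not produced.
Required activator QilL is absent, so *lomS* is not transcribed.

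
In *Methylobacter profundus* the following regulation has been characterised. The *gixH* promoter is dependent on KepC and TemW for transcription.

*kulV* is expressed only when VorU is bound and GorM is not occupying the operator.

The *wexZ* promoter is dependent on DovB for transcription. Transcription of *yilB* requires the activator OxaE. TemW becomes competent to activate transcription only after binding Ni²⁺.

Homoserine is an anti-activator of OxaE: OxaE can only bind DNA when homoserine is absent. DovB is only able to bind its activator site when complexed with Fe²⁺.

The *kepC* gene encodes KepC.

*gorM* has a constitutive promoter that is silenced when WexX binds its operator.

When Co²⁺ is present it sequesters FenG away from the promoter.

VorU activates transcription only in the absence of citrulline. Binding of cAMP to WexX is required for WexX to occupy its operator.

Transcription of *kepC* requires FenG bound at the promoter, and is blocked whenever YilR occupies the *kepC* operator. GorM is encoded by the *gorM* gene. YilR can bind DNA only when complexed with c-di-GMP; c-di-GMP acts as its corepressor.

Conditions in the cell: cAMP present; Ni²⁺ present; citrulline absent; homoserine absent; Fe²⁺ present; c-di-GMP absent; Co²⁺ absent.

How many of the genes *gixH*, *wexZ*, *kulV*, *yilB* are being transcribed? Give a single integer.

4

Co²⁺ is absent, so FenG is active.
c-di-GMP is absent, so YilR is inactive.
No repressor is bound and FenG is active, so *kepC* is transcribed.
So KepC is produced and active.
Ni²⁺ is present, so TemW is active.
No repressor is bound and KepC and TemW are active, so *gixH* is transcribed.
→ *gixH* is ON.
Fe²⁺ is present, so DovB is active.
No repressor is bound and DovB is active, so *wexZ* is transcribed.
→ *wexZ* is ON.
Citrulline is absent, so VorU is active.
cAMP is present, so WexX is active.
With repressor WexX bound, *gorM* is not transcribed.
So GorM is not produced.
No repressor is bound and VorU is active, so *kulV* is transcribed.
→ *kulV* is ON.
Homoserine is absent, so OxaE is active.
No repressor is bound and OxaE is active, so *yilB* is transcribed.
→ *yilB* is ON.
4 of the 4 genes are transcribed.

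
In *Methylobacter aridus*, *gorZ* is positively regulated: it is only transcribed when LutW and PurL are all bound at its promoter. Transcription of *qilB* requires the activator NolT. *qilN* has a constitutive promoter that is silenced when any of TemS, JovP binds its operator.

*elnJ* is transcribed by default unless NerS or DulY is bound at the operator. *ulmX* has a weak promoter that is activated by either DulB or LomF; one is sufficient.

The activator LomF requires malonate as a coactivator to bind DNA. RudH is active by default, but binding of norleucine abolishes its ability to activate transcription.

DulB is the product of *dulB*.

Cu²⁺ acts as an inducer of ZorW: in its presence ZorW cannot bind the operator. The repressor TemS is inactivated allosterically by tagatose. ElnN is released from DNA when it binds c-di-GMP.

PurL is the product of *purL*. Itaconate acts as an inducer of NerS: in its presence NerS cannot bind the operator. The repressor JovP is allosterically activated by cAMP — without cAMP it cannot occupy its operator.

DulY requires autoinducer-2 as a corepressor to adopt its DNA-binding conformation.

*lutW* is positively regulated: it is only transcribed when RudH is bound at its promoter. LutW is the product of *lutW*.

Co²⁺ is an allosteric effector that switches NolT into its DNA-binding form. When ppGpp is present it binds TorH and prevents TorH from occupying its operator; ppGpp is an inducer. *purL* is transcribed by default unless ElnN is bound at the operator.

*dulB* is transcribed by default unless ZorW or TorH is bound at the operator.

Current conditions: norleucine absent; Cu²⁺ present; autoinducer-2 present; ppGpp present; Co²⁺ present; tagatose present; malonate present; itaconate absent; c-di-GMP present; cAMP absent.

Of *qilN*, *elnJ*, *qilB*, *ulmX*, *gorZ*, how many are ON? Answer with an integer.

Tagatose is present, so TemS is inactive.
cAMP is absent, so JovP is inactive.
With no repressor bound, *qilN* is transcribed.
→ *qilN* is ON.
Itaconate is absent, so NerS is active.
Autoinducer-2 is present, so DulY is active.
With repressor NerS bound, *elnJ* is not transcribed.
→ *elnJ* is OFF.
Co²⁺ is present, so NolT is active.
No repressor is bound and NolT is active, so *qilB* is transcribed.
→ *qilB* is ON.
Cu²⁺ is present, so ZorW is inactive.
ppGpp is present, so TorH is inactive.
With no repressor bound, *dulB* is transcribed.
So DulB is produced and active.
Malonate is present, so LomF is active.
Activator DulB is present, so *ulmX* is transcribed.
→ *ulmX* is ON.
Norleucine is absent, so RudH is active.
No repressor is bound and RudH is active, so *lutW* is transcribed.
So LutW is produced and active.
c-di-GMP is present, so ElnN is inactive.
With no repressor bound, *purL* is transcribed.
So PurL is produced and active.
No repressor is bound and LutW and PurL are active, so *gorZ* is transcribed.
→ *gorZ* is ON.
4 of the 5 genes are transcribed.

4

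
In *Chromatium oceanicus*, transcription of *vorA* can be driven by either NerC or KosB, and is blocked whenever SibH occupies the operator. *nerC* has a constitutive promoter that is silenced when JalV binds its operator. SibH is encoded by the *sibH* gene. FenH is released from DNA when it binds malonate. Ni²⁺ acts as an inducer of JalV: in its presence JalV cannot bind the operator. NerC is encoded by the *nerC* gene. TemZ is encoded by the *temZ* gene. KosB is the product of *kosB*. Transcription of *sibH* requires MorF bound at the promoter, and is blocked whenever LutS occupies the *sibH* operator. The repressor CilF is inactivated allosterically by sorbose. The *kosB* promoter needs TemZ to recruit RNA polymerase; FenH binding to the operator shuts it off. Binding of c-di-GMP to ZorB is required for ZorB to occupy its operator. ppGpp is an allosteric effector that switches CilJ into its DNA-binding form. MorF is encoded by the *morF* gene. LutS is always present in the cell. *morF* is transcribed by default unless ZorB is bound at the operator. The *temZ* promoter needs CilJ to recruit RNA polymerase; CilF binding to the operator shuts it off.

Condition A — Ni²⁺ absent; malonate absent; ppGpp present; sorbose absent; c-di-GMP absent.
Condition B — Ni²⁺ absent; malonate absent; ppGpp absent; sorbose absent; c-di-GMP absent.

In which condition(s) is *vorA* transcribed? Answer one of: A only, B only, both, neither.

neither

Condition A:
Ni²⁺ is absent, so JalV is active.
With repressor JalV bound, *nerC* is not transcribed.
So NerC is not produced.
Malonate is absent, so FenH is active.
ppGpp is present, so CilJ is active.
Sorbose is absent, so CilF is active.
With repressor CilF bound, *temZ* is not transcribed.
So TemZ is not produced.
With repressor FenH bound, *kosB* is not transcribed.
So KosB is not produced.
LutS is produced constitutively and is active.
c-di-GMP is absent, so ZorB is inactive.
With no repressor bound, *morF* is transcribed.
So MorF is produced and active.
With repressor LutS bound, *sibH* is not transcribed.
So SibH is not produced.
No activator is available at the *vorA* promoter, so *vorA* is not transcribed.
→ *vorA* is OFF in A.
Condition B:
Ni²⁺ is absent, so JalV is active.
With repressor JalV bound, *nerC* is not transcribed.
So NerC is not produced.
Malonate is absent, so FenH is active.
ppGpp is absent, so CilJ is inactive.
Sorbose is absent, so CilF is active.
With repressor CilF bound, *temZ* is not transcribed.
So TemZ is not produced.
With repressor FenH bound, *kosB* is not transcribed.
So KosB is not produced.
LutS is produced constitutively and is active.
c-di-GMP is absent, so ZorB is inactive.
With no repressor bound, *morF* is transcribed.
So MorF is produced and active.
With repressor LutS bound, *sibH* is not transcribed.
So SibH is not produced.
No activator is available at the *vorA* promoter, so *vorA* is not transcribed.
→ *vorA* is OFF in B.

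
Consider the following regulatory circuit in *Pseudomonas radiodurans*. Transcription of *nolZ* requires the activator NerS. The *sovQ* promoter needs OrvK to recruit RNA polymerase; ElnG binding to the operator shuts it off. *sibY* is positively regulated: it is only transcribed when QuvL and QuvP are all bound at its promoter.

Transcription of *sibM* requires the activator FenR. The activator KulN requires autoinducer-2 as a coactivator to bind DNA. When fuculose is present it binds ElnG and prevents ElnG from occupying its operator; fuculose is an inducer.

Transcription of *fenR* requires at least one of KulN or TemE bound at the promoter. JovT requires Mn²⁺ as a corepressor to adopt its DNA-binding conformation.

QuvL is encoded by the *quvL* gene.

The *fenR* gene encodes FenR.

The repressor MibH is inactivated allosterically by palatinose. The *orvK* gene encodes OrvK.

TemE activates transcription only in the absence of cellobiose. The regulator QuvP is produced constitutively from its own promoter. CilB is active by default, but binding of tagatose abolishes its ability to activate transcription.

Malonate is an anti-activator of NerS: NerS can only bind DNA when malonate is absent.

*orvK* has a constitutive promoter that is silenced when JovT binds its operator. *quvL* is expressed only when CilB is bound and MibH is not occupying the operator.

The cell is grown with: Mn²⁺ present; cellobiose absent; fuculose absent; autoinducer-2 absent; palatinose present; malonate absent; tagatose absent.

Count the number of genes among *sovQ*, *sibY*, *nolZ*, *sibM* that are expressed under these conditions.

3

Mn²⁺ is present, so JovT is active.
With repressor JovT bound, *orvK* is not transcribed.
So OrvK is not produced.
Fuculose is absent, so ElnG is active.
With repressor ElnG bound, *sovQ* is not transcribed.
→ *sovQ* is OFF.
Palatinose is present, so MibH is inactive.
Tagatose is absent, so CilB is active.
No repressor is bound and CilB is active, so *quvL* is transcribed.
So QuvL is produced and active.
QuvP is produced constitutively and is active.
No repressor is bound and QuvL and QuvP are active, so *sibY* is transcribed.
→ *sibY* is ON.
Malonate is absent, so NerS is active.
No repressor is bound and NerS is active, so *nolZ* is transcribed.
→ *nolZ* is ON.
Autoinducer-2 is absent, so KulN is inactive.
Cellobiose is absent, so TemE is active.
Activator TemE is present, so *fenR* is transcribed.
So FenR is produced and active.
No repressor is bound and FenR is active, so *sibM* is transcribed.
→ *sibM* is ON.
3 of the 4 genes are transcribed.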